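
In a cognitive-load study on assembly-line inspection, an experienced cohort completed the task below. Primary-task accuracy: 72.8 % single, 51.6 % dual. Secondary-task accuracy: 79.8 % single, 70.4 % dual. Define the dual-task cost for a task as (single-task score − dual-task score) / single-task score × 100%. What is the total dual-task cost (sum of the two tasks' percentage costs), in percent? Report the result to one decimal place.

40.9

Primary cost = (72.8 − 51.6) / 72.8 × 100% = 29.1209%.
Secondary cost = (79.8 − 70.4) / 79.8 × 100% = 11.7794%.
Total = 29.1209% + 11.7794% = 40.9003% ≈ 40.9%.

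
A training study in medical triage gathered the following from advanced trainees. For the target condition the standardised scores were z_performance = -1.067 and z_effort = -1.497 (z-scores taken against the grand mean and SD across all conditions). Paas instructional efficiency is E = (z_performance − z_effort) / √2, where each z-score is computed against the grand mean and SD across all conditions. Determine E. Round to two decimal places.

z_P − z_E = -1.067 − (-1.497) = 0.4300.
E = 0.4300 / √2 = 0.4300 / 1.41421 = 0.3041 ≈ 0.30.

0.30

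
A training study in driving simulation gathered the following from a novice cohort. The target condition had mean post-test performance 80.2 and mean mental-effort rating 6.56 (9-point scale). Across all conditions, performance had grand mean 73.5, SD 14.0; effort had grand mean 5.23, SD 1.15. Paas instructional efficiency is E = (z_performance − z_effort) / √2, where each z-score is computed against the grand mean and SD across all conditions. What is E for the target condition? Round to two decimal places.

-0.48

z_performance = (80.2 − 73.5) / 14.0 = 6.7000 / 14.0 = 0.4786.
z_effort = (6.56 − 5.23) / 1.15 = 1.3300 / 1.15 = 1.1565.
z_P − z_E = 0.4786 − 1.1565 = -0.6779.
E = -0.6779 / √2 = -0.6779 / 1.41421 = -0.4793 ≈ -0.48.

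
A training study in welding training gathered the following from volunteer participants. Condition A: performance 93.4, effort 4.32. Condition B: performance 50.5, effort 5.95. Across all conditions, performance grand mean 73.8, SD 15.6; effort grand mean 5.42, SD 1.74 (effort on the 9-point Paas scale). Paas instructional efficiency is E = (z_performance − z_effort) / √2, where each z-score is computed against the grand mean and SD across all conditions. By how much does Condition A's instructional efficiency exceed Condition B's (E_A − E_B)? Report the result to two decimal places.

Condition A: z_P = (93.4 − 73.8)/15.6 = 1.2564; z_E = (4.32 − 5.42)/1.74 = -0.6322; E_A = (1.2564 − (-0.6322))/√2 = 1.3354.
Condition B: z_P = (50.5 − 73.8)/15.6 = -1.4936; z_E = (5.95 − 5.42)/1.74 = 0.3046; E_B = (-1.4936 − 0.3046)/√2 = -1.2715.
E_A − E_B = 1.3354 − (-1.2715) = 2.6069 ≈ 2.61.

2.61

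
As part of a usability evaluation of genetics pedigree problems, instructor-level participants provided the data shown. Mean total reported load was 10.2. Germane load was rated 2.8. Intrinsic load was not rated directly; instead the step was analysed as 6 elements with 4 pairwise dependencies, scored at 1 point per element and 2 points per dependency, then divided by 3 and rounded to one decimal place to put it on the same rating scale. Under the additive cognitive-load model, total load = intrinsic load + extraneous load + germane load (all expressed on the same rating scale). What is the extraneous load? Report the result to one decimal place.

2.7

Intrinsic (element-interactivity): (6 × 1 + 4 × 2) / 3 = 14 / 3 = 4.6667 → 4.7.
extraneous load = total − intrinsic − germane
             = 10.2 − 4.7 − 2.8 = 2.7.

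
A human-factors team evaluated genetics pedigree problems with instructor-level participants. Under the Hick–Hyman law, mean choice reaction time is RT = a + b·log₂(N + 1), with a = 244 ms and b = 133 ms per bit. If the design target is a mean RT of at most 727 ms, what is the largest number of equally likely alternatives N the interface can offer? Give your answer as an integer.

11

Set 244 + 133·log₂(N + 1) ≤ 727.
log₂(N + 1) ≤ (727 − 244) / 133 = 3.6316.
N + 1 ≤ 2^3.6316 = 12.3943.
N ≤ 11.3943, so the largest integer N is 11.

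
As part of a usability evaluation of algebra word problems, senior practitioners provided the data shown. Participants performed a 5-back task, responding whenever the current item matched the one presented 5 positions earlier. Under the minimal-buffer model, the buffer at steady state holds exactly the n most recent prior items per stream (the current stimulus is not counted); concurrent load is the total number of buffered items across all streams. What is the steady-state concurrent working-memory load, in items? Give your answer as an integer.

The buffer holds the 5 most recent prior items.
Steady-state concurrent load = 5 items.

5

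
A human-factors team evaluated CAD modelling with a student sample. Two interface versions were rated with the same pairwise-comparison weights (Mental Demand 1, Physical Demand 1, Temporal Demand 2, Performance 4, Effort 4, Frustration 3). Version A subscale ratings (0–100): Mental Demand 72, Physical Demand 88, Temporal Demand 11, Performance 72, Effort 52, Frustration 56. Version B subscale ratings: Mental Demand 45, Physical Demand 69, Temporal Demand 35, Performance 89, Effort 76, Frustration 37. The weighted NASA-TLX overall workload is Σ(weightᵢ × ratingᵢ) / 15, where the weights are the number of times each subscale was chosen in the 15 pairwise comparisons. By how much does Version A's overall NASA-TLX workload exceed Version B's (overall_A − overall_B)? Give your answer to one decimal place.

-7.3

Version A weighted sum = 1·72 + 1·88 + 2·11 + 4·72 + 4·52 + 3·56 = 72 + 88 + 22 + 288 + 208 + 168 = 846; overall_A = 846/15 = 56.4000.
Version B weighted sum = 1·45 + 1·69 + 2·35 + 4·89 + 4·76 + 3·37 = 45 + 69 + 70 + 356 + 304 + 111 = 955; overall_B = 955/15 = 63.6667.
Difference = 56.4000 − 63.6667 = -7.2667 ≈ -7.3.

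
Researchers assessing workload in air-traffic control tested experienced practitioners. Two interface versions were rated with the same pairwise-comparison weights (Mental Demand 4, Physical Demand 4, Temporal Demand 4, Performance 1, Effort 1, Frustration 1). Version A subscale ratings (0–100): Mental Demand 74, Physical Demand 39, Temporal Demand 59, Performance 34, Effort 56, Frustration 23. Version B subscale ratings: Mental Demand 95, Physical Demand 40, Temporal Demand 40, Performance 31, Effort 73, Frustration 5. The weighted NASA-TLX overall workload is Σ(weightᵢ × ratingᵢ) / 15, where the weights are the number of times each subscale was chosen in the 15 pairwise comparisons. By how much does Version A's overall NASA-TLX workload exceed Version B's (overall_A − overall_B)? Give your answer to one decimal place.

-0.5

Version A weighted sum = 4·74 + 4·39 + 4·59 + 1·34 + 1·56 + 1·23 = 296 + 156 + 236 + 34 + 56 + 23 = 801; overall_A = 801/15 = 53.4000.
Version B weighted sum = 4·95 + 4·40 + 4·40 + 1·31 + 1·73 + 1·5 = 380 + 160 + 160 + 31 + 73 + 5 = 809; overall_B = 809/15 = 53.9333.
Difference = 53.4000 − 53.9333 = -0.5333 ≈ -0.5.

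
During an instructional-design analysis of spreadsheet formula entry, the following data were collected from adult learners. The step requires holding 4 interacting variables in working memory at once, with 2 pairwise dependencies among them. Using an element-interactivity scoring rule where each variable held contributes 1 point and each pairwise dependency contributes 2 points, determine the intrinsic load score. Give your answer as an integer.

Element contribution: 4 × 1 = 4.
Interaction contribution: 2 × 2 = 4.
Intrinsic load = 4 + 4 = 8.

8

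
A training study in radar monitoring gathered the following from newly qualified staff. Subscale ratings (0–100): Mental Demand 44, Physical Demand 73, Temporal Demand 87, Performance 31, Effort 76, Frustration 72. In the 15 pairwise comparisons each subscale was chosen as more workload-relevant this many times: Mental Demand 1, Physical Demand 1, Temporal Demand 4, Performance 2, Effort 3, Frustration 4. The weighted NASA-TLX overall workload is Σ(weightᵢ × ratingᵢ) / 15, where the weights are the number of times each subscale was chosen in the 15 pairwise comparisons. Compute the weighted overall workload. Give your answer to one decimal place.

The tallies are the weights (they sum to 15).
Weighted sum = 1·44 + 1·73 + 4·87 + 2·31 + 3·76 + 4·72
            = 44 + 73 + 348 + 62 + 228 + 288 = 1043.
Overall workload = 1043 / 15 = 69.5333 ≈ 69.5.

69.5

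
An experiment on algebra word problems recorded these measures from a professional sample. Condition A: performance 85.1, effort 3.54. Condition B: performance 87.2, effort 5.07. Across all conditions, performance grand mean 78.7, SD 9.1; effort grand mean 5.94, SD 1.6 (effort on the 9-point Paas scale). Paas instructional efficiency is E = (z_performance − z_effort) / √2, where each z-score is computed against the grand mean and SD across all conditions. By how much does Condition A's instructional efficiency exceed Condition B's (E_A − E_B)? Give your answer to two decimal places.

Condition A: z_P = (85.1 − 78.7)/9.1 = 0.7033; z_E = (3.54 − 5.94)/1.6 = -1.5000; E_A = (0.7033 − (-1.5000))/√2 = 1.5580.
Condition B: z_P = (87.2 − 78.7)/9.1 = 0.9341; z_E = (5.07 − 5.94)/1.6 = -0.5438; E_B = (0.9341 − (-0.5438))/√2 = 1.0450.
E_A − E_B = 1.5580 − 1.0450 = 0.5130 ≈ 0.51.

0.51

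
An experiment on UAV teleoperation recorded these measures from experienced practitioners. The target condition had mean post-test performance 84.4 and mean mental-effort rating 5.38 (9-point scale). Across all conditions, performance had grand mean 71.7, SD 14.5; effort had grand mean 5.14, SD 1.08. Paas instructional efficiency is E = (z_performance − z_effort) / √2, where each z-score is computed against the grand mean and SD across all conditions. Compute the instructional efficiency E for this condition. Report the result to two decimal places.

0.46

z_performance = (84.4 − 71.7) / 14.5 = 12.7000 / 14.5 = 0.8759.
z_effort = (5.38 − 5.14) / 1.08 = 0.2400 / 1.08 = 0.2222.
z_P − z_E = 0.8759 − 0.2222 = 0.6537.
E = 0.6537 / √2 = 0.6537 / 1.41421 = 0.4622 ≈ 0.46.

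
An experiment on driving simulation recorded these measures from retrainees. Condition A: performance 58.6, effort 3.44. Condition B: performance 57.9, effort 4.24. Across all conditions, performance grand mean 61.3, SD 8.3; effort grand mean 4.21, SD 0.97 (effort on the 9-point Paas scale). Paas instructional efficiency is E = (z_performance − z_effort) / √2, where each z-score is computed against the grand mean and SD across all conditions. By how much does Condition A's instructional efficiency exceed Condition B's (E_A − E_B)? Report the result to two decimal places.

Condition A: z_P = (58.6 − 61.3)/8.3 = -0.3253; z_E = (3.44 − 4.21)/0.97 = -0.7938; E_A = (-0.3253 − (-0.7938))/√2 = 0.3313.
Condition B: z_P = (57.9 − 61.3)/8.3 = -0.4096; z_E = (4.24 − 4.21)/0.97 = 0.0309; E_B = (-0.4096 − 0.0309)/√2 = -0.3115.
E_A − E_B = 0.3313 − (-0.3115) = 0.6428 ≈ 0.64.

0.64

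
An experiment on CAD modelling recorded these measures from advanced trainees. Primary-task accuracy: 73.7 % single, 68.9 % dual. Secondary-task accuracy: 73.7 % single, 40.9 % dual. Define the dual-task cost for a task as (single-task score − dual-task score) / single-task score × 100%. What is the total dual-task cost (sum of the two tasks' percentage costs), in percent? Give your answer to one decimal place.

Primary cost = (73.7 − 68.9) / 73.7 × 100% = 6.5129%.
Secondary cost = (73.7 − 40.9) / 73.7 × 100% = 44.5047%.
Total = 6.5129% + 44.5047% = 51.0176% ≈ 51.0%.

51.0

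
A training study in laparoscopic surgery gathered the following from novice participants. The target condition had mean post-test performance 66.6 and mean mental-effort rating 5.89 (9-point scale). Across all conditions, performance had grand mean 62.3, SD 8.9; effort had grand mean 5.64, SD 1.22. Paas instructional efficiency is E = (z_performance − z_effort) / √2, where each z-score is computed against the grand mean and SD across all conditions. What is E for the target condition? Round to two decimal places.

0.20

z_performance = (66.6 − 62.3) / 8.9 = 4.3000 / 8.9 = 0.4831.
z_effort = (5.89 − 5.64) / 1.22 = 0.2500 / 1.22 = 0.2049.
z_P − z_E = 0.4831 − 0.2049 = 0.2782.
E = 0.2782 / √2 = 0.2782 / 1.41421 = 0.1967 ≈ 0.20.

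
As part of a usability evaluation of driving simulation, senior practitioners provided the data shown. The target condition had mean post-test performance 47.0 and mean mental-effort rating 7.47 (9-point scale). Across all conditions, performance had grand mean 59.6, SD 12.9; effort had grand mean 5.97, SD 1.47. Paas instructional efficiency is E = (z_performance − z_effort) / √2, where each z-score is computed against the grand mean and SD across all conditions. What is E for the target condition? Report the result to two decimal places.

-1.41

z_performance = (47.0 − 59.6) / 12.9 = -12.6000 / 12.9 = -0.9767.
z_effort = (7.47 − 5.97) / 1.47 = 1.5000 / 1.47 = 1.0204.
z_P − z_E = -0.9767 − 1.0204 = -1.9971.
E = -1.9971 / √2 = -1.9971 / 1.41421 = -1.4122 ≈ -1.41.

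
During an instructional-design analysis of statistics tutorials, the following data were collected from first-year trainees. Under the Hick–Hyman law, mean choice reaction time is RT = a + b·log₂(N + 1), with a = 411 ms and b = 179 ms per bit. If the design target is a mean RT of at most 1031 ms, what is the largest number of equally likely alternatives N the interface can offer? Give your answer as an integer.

10

Set 411 + 179·log₂(N + 1) ≤ 1031.
log₂(N + 1) ≤ (1031 − 411) / 179 = 3.4637.
N + 1 ≤ 2^3.4637 = 11.0326.
N ≤ 10.0326, so the largest integer N is 10.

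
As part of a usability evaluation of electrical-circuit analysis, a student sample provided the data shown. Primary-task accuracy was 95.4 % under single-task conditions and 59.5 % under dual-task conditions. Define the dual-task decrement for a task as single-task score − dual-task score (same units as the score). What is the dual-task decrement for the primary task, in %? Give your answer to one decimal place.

Decrement = 95.4 − 59.5 = 35.9000 % ≈ 35.9 %.

35.9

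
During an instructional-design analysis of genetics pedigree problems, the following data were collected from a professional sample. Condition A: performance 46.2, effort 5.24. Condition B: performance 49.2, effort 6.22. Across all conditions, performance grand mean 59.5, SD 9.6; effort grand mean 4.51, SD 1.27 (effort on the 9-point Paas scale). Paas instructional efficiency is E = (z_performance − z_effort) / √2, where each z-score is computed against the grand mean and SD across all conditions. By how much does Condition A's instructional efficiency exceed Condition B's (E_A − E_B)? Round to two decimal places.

Condition A: z_P = (46.2 − 59.5)/9.6 = -1.3854; z_E = (5.24 − 4.51)/1.27 = 0.5748; E_A = (-1.3854 − 0.5748)/√2 = -1.3861.
Condition B: z_P = (49.2 − 59.5)/9.6 = -1.0729; z_E = (6.22 − 4.51)/1.27 = 1.3465; E_B = (-1.0729 − 1.3465)/√2 = -1.7108.
E_A − E_B = -1.3861 − (-1.7108) = 0.3247 ≈ 0.32.

0.32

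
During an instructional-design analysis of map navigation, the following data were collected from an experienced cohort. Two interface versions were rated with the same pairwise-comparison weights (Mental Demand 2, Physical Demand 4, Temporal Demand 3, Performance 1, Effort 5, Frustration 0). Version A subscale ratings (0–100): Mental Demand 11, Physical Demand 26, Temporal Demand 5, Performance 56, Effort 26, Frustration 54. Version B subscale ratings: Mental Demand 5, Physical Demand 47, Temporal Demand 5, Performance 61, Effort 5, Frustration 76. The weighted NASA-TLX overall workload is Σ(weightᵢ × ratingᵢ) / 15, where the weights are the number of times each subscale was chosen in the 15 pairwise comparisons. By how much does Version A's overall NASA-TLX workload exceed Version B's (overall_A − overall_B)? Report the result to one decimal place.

Version A weighted sum = 2·11 + 4·26 + 3·5 + 1·56 + 5·26 + 0·54 = 22 + 104 + 15 + 56 + 130 + 0 = 327; overall_A = 327/15 = 21.8000.
Version B weighted sum = 2·5 + 4·47 + 3·5 + 1·61 + 5·5 + 0·76 = 10 + 188 + 15 + 61 + 25 + 0 = 299; overall_B = 299/15 = 19.9333.
Difference = 21.8000 − 19.9333 = 1.8667 ≈ 1.9.

1.9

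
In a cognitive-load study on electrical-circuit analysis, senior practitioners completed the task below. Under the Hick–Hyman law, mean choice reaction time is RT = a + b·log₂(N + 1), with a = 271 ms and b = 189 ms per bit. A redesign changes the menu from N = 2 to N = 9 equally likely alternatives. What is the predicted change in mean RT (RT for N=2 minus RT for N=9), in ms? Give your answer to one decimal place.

RT(2) = 271 + 189·log₂(3) = 271 + 189·1.5850 = 570.5650 ms.
RT(9) = 271 + 189·log₂(10) = 271 + 189·3.3219 = 898.8391 ms.
Difference = 570.5650 − 898.8391 = -328.2741 ≈ -328.3 ms.

-328.3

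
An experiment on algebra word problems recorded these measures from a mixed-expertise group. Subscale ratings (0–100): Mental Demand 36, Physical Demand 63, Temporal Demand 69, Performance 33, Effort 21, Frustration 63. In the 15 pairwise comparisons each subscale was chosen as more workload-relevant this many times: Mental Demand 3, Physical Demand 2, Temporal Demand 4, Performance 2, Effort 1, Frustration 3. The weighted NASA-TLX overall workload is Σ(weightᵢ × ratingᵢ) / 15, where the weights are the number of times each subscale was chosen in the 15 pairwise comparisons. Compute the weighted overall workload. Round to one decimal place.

The tallies are the weights (they sum to 15).
Weighted sum = 3·36 + 2·63 + 4·69 + 2·33 + 1·21 + 3·63
            = 108 + 126 + 276 + 66 + 21 + 189 = 786.
Overall workload = 786 / 15 = 52.4000 ≈ 52.4.

52.4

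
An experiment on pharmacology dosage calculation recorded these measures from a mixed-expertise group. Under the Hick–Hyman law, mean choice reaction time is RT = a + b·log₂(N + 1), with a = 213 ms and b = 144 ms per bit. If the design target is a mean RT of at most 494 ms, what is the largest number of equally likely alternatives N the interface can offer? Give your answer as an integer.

Set 213 + 144·log₂(N + 1) ≤ 494.
log₂(N + 1) ≤ (494 − 213) / 144 = 1.9514.
N + 1 ≤ 2^1.9514 = 3.8675.
N ≤ 2.8675, so the largest integer N is 2.

2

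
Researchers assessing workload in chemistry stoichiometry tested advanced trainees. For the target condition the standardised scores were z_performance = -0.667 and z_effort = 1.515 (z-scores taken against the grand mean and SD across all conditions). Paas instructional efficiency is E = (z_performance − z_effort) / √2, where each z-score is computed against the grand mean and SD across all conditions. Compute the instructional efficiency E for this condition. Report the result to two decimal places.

-1.54

z_P − z_E = -0.667 − 1.515 = -2.1820.
E = -2.1820 / √2 = -2.1820 / 1.41421 = -1.5429 ≈ -1.54.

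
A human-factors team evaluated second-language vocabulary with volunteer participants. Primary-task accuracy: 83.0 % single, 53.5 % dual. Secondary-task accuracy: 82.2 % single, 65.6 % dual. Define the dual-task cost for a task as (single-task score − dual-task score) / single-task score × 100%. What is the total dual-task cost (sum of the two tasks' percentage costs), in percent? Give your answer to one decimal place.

Primary cost = (83.0 − 53.5) / 83.0 × 100% = 35.5422%.
Secondary cost = (82.2 − 65.6) / 82.2 × 100% = 20.1946%.
Total = 35.5422% + 20.1946% = 55.7368% ≈ 55.7%.

55.7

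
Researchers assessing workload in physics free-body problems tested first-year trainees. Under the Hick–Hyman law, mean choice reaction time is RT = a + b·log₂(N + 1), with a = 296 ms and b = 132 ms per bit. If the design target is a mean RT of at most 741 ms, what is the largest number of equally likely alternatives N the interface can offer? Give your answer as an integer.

9

Set 296 + 132·log₂(N + 1) ≤ 741.
log₂(N + 1) ≤ (741 − 296) / 132 = 3.3712.
N + 1 ≤ 2^3.3712 = 10.3474.
N ≤ 9.3474, so the largest integer N is 9.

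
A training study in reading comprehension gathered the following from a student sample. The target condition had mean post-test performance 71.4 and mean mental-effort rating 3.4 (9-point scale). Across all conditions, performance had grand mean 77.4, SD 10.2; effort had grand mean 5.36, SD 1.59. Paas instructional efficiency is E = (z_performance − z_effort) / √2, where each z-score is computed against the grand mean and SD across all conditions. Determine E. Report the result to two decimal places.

0.46

z_performance = (71.4 − 77.4) / 10.2 = -6.0000 / 10.2 = -0.5882.
z_effort = (3.4 − 5.36) / 1.59 = -1.9600 / 1.59 = -1.2327.
z_P − z_E = -0.5882 − (-1.2327) = 0.6445.
E = 0.6445 / √2 = 0.6445 / 1.41421 = 0.4557 ≈ 0.46.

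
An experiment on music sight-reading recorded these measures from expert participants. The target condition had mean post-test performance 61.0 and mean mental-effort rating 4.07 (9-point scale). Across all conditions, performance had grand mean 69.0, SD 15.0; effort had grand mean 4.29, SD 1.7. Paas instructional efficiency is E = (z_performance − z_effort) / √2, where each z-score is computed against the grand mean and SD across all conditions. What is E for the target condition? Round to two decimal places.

z_performance = (61.0 − 69.0) / 15.0 = -8.0000 / 15.0 = -0.5333.
z_effort = (4.07 − 4.29) / 1.7 = -0.2200 / 1.7 = -0.1294.
z_P − z_E = -0.5333 − (-0.1294) = -0.4039.
E = -0.4039 / √2 = -0.4039 / 1.41421 = -0.2856 ≈ -0.29.

-0.29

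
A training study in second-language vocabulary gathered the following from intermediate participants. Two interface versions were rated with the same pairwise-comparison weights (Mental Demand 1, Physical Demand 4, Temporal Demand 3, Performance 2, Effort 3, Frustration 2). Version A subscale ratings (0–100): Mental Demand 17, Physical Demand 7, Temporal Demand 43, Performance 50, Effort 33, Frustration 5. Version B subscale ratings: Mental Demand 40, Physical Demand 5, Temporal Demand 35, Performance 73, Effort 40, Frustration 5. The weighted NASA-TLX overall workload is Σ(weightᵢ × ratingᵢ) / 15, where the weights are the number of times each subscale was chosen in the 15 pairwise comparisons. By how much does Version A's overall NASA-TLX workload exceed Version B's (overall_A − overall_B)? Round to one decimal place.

Version A weighted sum = 1·17 + 4·7 + 3·43 + 2·50 + 3·33 + 2·5 = 17 + 28 + 129 + 100 + 99 + 10 = 383; overall_A = 383/15 = 25.5333.
Version B weighted sum = 1·40 + 4·5 + 3·35 + 2·73 + 3·40 + 2·5 = 40 + 20 + 105 + 146 + 120 + 10 = 441; overall_B = 441/15 = 29.4000.
Difference = 25.5333 − 29.4000 = -3.8667 ≈ -3.9.

-3.9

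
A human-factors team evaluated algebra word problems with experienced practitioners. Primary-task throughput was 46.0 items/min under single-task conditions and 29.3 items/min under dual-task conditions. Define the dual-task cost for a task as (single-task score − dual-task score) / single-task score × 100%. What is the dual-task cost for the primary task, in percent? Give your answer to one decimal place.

36.3

Cost = (46.0 − 29.3) / 46.0 × 100%
     = 16.7000 / 46.0 × 100% = 36.3043%.
≈ 36.3%.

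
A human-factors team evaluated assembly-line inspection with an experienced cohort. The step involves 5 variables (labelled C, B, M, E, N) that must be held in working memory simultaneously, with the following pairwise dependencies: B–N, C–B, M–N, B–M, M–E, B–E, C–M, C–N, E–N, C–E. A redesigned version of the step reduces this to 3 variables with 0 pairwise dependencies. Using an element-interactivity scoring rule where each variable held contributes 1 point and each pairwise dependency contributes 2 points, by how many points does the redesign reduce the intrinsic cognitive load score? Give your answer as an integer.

Original: 5 × 1 + 10 × 2 = 5 + 20 = 25.
Redesigned: 3 × 1 + 0 × 2 = 3 + 0 = 3.
Reduction = 25 − 3 = 22.

22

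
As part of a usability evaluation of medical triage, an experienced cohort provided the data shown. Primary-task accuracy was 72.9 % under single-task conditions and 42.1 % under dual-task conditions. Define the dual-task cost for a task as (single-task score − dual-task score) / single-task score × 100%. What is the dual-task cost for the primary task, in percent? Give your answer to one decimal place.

Cost = (72.9 − 42.1) / 72.9 × 100%
     = 30.8000 / 72.9 × 100% = 42.2497%.
≈ 42.2%.

42.2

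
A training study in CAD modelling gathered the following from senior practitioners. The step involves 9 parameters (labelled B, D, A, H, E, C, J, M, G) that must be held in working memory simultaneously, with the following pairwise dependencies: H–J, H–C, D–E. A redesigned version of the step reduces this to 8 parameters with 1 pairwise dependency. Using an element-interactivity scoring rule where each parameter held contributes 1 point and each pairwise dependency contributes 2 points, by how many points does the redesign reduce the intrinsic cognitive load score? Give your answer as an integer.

5

Original: 9 × 1 + 3 × 2 = 9 + 6 = 15.
Redesigned: 8 × 1 + 1 × 2 = 8 + 2 = 10.
Reduction = 15 − 10 = 5.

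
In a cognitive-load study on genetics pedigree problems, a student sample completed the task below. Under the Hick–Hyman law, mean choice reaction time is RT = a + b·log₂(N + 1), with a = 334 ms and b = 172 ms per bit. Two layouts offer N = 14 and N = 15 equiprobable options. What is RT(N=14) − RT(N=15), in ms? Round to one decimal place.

-16.0

RT(14) = 334 + 172·log₂(15) = 334 + 172·3.9069 = 1005.9868 ms.
RT(15) = 334 + 172·log₂(16) = 334 + 172·4.0000 = 1022.0000 ms.
Difference = 1005.9868 − 1022.0000 = -16.0132 ≈ -16.0 ms.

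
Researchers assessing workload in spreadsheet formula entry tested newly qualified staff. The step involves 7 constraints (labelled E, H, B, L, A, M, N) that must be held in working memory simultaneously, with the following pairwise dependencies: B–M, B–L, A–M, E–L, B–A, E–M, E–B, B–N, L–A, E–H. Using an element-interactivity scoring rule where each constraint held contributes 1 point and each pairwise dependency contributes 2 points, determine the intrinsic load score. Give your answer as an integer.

27

Count of constraints held simultaneously: 7.
Count of pairwise dependencies listed: 10.
Element contribution: 7 × 1 = 7.
Interaction contribution: 10 × 2 = 20.
Intrinsic load = 7 + 20 = 27.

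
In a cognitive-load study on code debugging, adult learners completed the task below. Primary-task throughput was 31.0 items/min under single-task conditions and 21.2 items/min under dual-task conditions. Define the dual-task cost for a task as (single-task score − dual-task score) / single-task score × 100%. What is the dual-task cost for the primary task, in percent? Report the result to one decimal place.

31.6

Cost = (31.0 − 21.2) / 31.0 × 100%
     = 9.8000 / 31.0 × 100% = 31.6129%.
≈ 31.6%.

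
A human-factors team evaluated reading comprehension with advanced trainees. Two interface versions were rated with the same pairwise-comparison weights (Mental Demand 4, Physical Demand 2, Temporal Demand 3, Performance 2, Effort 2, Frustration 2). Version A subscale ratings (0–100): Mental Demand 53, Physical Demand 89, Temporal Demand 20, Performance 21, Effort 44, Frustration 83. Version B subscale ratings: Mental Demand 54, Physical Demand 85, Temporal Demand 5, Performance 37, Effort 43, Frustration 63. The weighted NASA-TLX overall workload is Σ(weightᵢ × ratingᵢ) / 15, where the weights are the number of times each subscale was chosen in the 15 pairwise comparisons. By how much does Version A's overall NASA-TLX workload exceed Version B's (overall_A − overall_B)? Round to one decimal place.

Version A weighted sum = 4·53 + 2·89 + 3·20 + 2·21 + 2·44 + 2·83 = 212 + 178 + 60 + 42 + 88 + 166 = 746; overall_A = 746/15 = 49.7333.
Version B weighted sum = 4·54 + 2·85 + 3·5 + 2·37 + 2·43 + 2·63 = 216 + 170 + 15 + 74 + 86 + 126 = 687; overall_B = 687/15 = 45.8000.
Difference = 49.7333 − 45.8000 = 3.9333 ≈ 3.9.

3.9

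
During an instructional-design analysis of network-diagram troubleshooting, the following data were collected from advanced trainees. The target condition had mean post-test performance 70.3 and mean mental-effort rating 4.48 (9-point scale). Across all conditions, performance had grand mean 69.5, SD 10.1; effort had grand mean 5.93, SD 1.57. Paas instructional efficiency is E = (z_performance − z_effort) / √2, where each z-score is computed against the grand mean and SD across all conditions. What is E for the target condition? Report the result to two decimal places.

z_performance = (70.3 − 69.5) / 10.1 = 0.8000 / 10.1 = 0.0792.
z_effort = (4.48 − 5.93) / 1.57 = -1.4500 / 1.57 = -0.9236.
z_P − z_E = 0.0792 − (-0.9236) = 1.0028.
E = 1.0028 / √2 = 1.0028 / 1.41421 = 0.7091 ≈ 0.71.

0.71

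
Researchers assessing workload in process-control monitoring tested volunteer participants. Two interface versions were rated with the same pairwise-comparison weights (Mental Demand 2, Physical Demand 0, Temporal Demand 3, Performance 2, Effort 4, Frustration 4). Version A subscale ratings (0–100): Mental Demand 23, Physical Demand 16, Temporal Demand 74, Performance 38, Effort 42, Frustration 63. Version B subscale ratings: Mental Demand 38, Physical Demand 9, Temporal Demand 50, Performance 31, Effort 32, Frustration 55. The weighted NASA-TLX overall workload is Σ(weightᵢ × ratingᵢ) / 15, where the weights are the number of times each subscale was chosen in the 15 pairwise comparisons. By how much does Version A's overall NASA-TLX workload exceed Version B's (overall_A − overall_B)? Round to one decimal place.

Version A weighted sum = 2·23 + 0·16 + 3·74 + 2·38 + 4·42 + 4·63 = 46 + 0 + 222 + 76 + 168 + 252 = 764; overall_A = 764/15 = 50.9333.
Version B weighted sum = 2·38 + 0·9 + 3·50 + 2·31 + 4·32 + 4·55 = 76 + 0 + 150 + 62 + 128 + 220 = 636; overall_B = 636/15 = 42.4000.
Difference = 50.9333 − 42.4000 = 8.5333 ≈ 8.5.

8.5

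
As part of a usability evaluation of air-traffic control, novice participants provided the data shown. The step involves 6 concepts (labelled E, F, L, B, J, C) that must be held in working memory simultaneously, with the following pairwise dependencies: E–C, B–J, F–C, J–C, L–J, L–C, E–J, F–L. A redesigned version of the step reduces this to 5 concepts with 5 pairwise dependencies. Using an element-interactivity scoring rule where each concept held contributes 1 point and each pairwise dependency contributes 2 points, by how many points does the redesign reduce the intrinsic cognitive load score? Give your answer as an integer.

7

Original: 6 × 1 + 8 × 2 = 6 + 16 = 22.
Redesigned: 5 × 1 + 5 × 2 = 5 + 10 = 15.
Reduction = 22 − 15 = 7.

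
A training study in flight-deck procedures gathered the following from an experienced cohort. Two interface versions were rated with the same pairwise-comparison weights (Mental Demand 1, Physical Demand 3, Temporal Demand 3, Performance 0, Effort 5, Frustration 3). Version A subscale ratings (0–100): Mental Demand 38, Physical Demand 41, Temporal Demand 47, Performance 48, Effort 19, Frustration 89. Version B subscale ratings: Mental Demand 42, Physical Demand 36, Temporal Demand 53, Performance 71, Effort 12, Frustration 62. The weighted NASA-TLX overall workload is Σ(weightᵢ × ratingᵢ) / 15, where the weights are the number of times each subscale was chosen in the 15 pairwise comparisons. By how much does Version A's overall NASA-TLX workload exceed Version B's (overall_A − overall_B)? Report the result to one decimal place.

7.3

Version A weighted sum = 1·38 + 3·41 + 3·47 + 0·48 + 5·19 + 3·89 = 38 + 123 + 141 + 0 + 95 + 267 = 664; overall_A = 664/15 = 44.2667.
Version B weighted sum = 1·42 + 3·36 + 3·53 + 0·71 + 5·12 + 3·62 = 42 + 108 + 159 + 0 + 60 + 186 = 555; overall_B = 555/15 = 37.0000.
Difference = 44.2667 − 37.0000 = 7.2667 ≈ 7.3.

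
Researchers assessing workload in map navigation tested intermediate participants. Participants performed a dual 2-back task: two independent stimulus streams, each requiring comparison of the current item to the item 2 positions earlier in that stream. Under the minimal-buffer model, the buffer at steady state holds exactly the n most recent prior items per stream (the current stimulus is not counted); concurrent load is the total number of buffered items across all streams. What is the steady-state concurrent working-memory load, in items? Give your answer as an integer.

Each stream's buffer holds its 2 most recent prior items.
Two independent streams: 2 × 2 = 4 buffered items at steady state.

4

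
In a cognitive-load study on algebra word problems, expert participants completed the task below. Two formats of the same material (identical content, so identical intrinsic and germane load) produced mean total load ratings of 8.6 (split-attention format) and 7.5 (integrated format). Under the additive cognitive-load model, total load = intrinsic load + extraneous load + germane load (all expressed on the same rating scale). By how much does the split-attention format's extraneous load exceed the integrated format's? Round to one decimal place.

Intrinsic and germane load are equal across formats, so the difference in total load equals the difference in extraneous load.
Extraneous-load difference = 8.6 − 7.5 = 1.1.

1.1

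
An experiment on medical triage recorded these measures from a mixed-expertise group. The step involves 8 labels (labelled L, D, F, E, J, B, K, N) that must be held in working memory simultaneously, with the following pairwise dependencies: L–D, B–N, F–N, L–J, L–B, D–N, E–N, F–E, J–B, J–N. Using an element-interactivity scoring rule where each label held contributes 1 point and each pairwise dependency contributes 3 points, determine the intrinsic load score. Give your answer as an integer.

38

Count of labels held simultaneously: 8.
Count of pairwise dependencies listed: 10.
Element contribution: 8 × 1 = 8.
Interaction contribution: 10 × 3 = 30.
Intrinsic load = 8 + 30 = 38.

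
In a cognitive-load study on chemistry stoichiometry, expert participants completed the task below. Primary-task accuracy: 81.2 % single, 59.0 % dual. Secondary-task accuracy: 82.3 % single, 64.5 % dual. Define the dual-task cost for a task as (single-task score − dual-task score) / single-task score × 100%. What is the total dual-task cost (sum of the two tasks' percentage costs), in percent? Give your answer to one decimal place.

Primary cost = (81.2 − 59.0) / 81.2 × 100% = 27.3399%.
Secondary cost = (82.3 − 64.5) / 82.3 × 100% = 21.6282%.
Total = 27.3399% + 21.6282% = 48.9681% ≈ 49.0%.

49.0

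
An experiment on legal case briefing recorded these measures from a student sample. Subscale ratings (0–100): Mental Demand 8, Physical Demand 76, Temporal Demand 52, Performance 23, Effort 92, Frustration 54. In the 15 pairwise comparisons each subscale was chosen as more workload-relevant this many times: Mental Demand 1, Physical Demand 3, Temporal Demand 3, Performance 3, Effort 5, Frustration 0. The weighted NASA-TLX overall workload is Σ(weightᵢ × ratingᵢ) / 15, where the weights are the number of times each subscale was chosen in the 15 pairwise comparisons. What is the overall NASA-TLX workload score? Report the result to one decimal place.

61.4

The tallies are the weights (they sum to 15).
Weighted sum = 1·8 + 3·76 + 3·52 + 3·23 + 5·92 + 0·54
            = 8 + 228 + 156 + 69 + 460 + 0 = 921.
Overall workload = 921 / 15 = 61.4000 ≈ 61.4.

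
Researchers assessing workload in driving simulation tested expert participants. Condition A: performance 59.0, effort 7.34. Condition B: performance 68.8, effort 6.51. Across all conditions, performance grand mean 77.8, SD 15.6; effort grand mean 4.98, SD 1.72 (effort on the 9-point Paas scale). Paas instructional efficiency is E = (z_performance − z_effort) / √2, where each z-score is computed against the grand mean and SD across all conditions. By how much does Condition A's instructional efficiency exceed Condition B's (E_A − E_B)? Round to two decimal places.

-0.79

Condition A: z_P = (59.0 − 77.8)/15.6 = -1.2051; z_E = (7.34 − 4.98)/1.72 = 1.3721; E_A = (-1.2051 − 1.3721)/√2 = -1.8224.
Condition B: z_P = (68.8 − 77.8)/15.6 = -0.5769; z_E = (6.51 − 4.98)/1.72 = 0.8895; E_B = (-0.5769 − 0.8895)/√2 = -1.0369.
E_A − E_B = -1.8224 − (-1.0369) = -0.7855 ≈ -0.79.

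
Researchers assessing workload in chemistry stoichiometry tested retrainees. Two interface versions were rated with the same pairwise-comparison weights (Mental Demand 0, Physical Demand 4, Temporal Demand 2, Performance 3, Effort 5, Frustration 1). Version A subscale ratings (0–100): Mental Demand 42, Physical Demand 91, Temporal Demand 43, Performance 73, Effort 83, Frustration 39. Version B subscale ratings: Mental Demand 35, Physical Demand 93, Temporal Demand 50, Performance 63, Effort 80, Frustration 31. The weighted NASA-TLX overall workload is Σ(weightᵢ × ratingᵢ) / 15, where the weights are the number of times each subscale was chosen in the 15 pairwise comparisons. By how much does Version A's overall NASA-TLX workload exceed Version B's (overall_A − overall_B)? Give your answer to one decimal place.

Version A weighted sum = 0·42 + 4·91 + 2·43 + 3·73 + 5·83 + 1·39 = 0 + 364 + 86 + 219 + 415 + 39 = 1123; overall_A = 1123/15 = 74.8667.
Version B weighted sum = 0·35 + 4·93 + 2·50 + 3·63 + 5·80 + 1·31 = 0 + 372 + 100 + 189 + 400 + 31 = 1092; overall_B = 1092/15 = 72.8000.
Difference = 74.8667 − 72.8000 = 2.0667 ≈ 2.1.

2.1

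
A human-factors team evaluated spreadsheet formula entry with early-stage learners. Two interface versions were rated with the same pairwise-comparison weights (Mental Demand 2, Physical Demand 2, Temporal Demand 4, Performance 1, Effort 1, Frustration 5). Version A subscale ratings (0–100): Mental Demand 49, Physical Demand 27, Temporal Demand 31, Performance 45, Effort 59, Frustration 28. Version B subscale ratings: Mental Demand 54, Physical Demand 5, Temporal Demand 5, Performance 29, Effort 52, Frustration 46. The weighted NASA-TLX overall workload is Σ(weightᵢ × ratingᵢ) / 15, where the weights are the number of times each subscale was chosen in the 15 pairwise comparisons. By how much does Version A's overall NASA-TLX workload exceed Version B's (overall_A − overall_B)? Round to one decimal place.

4.7

Version A weighted sum = 2·49 + 2·27 + 4·31 + 1·45 + 1·59 + 5·28 = 98 + 54 + 124 + 45 + 59 + 140 = 520; overall_A = 520/15 = 34.6667.
Version B weighted sum = 2·54 + 2·5 + 4·5 + 1·29 + 1·52 + 5·46 = 108 + 10 + 20 + 29 + 52 + 230 = 449; overall_B = 449/15 = 29.9333.
Difference = 34.6667 − 29.9333 = 4.7334 ≈ 4.7.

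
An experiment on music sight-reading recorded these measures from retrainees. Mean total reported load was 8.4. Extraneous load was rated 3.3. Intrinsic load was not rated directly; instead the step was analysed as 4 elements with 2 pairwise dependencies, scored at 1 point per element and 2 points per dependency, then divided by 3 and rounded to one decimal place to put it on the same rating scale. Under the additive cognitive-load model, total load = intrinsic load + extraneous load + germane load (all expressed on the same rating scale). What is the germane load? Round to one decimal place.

2.4

Intrinsic (element-interactivity): (4 × 1 + 2 × 2) / 3 = 8 / 3 = 2.6667 → 2.7.
germane load = total − intrinsic − extraneous
             = 8.4 − 2.7 − 3.3 = 2.4.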